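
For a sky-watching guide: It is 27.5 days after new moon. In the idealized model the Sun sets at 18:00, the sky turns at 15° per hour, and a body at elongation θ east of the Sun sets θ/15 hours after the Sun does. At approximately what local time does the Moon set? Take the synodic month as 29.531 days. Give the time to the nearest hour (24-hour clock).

16:00

Elongation θ = 360° × 27.5/29.531 ≈ 335.2°.
The Moon trails the Sun by θ/15 = 335.2/15 ≈ 22.35 hours.
18:00 + 22.35 h ≈ 16:21 → 16:00 to the nearest hour.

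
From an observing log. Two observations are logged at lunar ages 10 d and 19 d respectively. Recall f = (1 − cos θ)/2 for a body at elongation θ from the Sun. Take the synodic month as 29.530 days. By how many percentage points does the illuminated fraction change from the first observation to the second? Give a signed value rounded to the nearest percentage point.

θ₁ = 360° × 10/29.530 = 121.9°, f₁ = (1 − cos θ₁)/2 = 0.764.
θ₂ = 360° × 19/29.530 = 231.6°, f₂ = (1 − cos θ₂)/2 = 0.810.
Change = f₂ − f₁ = +0.046 → +5 percentage points.

+5 pp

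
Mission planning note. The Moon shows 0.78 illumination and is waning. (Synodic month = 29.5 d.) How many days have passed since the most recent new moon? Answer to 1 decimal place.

Invert f = (1 − cos θ)/2 to get cos θ = 1 − 2(0.78) = -0.560, hence θ₀ = arccos -0.560 = 124.1°.
Since the Moon is past full (waning), take the reflex angle: θ = 360° − 124.1° = 235.9°.
Age = 29.5 × 235.9°/360° ≈ 19.33 days.

19.3 days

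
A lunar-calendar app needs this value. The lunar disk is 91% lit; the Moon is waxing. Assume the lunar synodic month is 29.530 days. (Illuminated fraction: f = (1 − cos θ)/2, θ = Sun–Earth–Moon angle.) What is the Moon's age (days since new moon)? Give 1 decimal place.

11.9 days

From f = (1 − cos θ)/2: cos θ = 1 − 2×0.91 = -0.820; arccos → 145.1°.
The Moon is waxing (0°–180°), so θ = 145.1° directly.
Age = 29.530 × 145.1°/360° ≈ 11.90 days.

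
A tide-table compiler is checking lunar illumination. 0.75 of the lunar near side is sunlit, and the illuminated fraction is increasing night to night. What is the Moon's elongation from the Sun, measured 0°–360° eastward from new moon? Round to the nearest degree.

120°

From f = (1 − cos θ)/2: cos θ = 1 − 2×0.75 = -0.500; arccos → 120.0°.
The Moon is waxing (0°–180°), so θ = 120.0° directly.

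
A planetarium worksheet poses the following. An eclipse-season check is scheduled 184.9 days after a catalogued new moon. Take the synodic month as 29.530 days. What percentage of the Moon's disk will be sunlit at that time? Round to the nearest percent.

184.9 d spans 6 complete synodic months (6 × 29.530 = 177.18 d) plus 7.72 d.
Elongation θ = 360° × 7.72/29.530 ≈ 94.1°.
Illuminated fraction = (1 − cos 94.1°)/2 = (1 − (-0.072))/2 ≈ 0.536, so 54%.

54%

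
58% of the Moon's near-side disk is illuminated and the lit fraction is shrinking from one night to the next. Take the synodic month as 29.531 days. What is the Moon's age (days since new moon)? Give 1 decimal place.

cos θ = 1 − 2f = -0.160, giving a principal value of 99.2°.
Waning ⇒ past full, so θ = 360° − 99.2° = 260.8°.
At 360°/29.531 d per day, 260.8° corresponds to 21.39 days.

21.4 days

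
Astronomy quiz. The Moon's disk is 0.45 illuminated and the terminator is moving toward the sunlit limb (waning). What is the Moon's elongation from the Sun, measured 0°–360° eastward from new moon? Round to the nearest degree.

From f = (1 − cos θ)/2: cos θ = 1 − 2×0.45 = 0.100; arccos → 84.3°.
A waning Moon lies in 180°–360°, so θ = 360° − 84.3° = 275.7°.

276°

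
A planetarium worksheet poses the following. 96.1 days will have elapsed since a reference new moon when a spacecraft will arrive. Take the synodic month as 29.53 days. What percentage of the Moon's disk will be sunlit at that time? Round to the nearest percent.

96.1/29.53 = 3.254 lunations, so 3 complete cycles and 7.51 d into the next.
The Moon has covered 7.51/29.53 of its cycle, so θ ≈ 360° × 7.51/29.53 = 91.6°.
Illuminated fraction = (1 − cos 91.6°)/2 = (1 − (-0.027))/2 ≈ 0.514, so 51%.

51%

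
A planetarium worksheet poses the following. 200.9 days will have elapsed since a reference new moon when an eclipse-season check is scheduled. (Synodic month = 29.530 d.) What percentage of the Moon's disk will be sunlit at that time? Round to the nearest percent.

200.9/29.530 = 6.803 lunations, so 6 complete cycles and 23.72 d into the next.
Phase angle: θ = 360°·(23.72 d)/(29.530 d) = 289.2°.
With cos θ = 0.328, the lit fraction is (1 − 0.328)/2 ≈ 0.336, so 34%.

34%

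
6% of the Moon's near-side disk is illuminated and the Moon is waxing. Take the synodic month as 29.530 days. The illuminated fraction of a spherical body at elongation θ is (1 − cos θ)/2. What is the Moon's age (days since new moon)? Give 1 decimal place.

cos θ = 1 − 2f = 0.880, giving a principal value of 28.4°.
The Moon is waxing (0°–180°), so θ = 28.4° directly.
That fraction of the synodic month is 28.4/360 × 29.530 d ≈ 2.33 d.

2.3 days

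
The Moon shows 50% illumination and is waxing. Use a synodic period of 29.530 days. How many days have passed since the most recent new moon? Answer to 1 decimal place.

From f = (1 − cos θ)/2: cos θ = 1 − 2×0.50 = 0.000; arccos → 90.0°.
Before full moon the principal value applies: θ = 90.0°.
That fraction of the synodic month is 90.0/360 × 29.530 d ≈ 7.38 d.

7.4 days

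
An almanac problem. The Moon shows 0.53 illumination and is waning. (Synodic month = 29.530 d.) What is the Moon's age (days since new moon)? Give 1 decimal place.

21.9 days

From f = (1 − cos θ)/2: cos θ = 1 − 2×0.53 = -0.060; arccos → 93.4°.
Waning ⇒ past full, so θ = 360° − 93.4° = 266.6°.
Age = 29.530 × 266.6°/360° ≈ 21.87 days.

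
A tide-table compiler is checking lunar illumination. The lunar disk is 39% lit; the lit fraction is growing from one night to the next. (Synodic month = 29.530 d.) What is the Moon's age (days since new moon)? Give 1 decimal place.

Invert f = (1 − cos θ)/2 to get cos θ = 1 − 2(0.39) = 0.220, hence θ₀ = arccos 0.220 = 77.3°.
The Moon is waxing (0°–180°), so θ = 77.3° directly.
That fraction of the synodic month is 77.3/360 × 29.530 d ≈ 6.34 d.

6.3 days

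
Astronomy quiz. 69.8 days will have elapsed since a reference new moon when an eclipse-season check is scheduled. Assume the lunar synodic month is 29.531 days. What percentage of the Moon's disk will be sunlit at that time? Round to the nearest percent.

83%

Reduce mod P: 69.8 − 2×29.531 = 10.74 d into the current lunation.
The Moon has covered 10.74/29.531 of its cycle, so θ ≈ 360° × 10.74/29.531 = 130.9°.
With cos θ = (-0.655), the lit fraction is (1 − (-0.655))/2 ≈ 0.827, so 83%.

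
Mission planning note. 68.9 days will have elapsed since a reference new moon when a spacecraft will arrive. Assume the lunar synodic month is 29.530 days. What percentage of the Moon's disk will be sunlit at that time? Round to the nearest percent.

75%

Reduce mod P: 68.9 − 2×29.530 = 9.84 d into the current lunation.
Elongation θ = 360° × 9.84/29.530 ≈ 120.0°.
cos 120.0° = (-0.499), so f = (1 − (-0.499))/2 = 0.750, so 75%.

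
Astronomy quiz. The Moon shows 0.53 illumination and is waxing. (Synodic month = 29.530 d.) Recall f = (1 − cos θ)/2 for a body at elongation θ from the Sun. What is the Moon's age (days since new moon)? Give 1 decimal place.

7.7 days

From f = (1 − cos θ)/2: cos θ = 1 − 2×0.53 = -0.060; arccos → 93.4°.
Waxing ⇒ before full, so θ = 93.4°.
Age = 29.530 × 93.4°/360° ≈ 7.66 days.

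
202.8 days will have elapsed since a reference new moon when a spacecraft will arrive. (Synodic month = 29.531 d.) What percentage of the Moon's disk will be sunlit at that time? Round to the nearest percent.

202.8/29.531 = 6.867 lunations, so 6 complete cycles and 25.61 d into the next.
The Moon has covered 25.61/29.531 of its cycle, so θ ≈ 360° × 25.61/29.531 = 312.2°.
Illuminated fraction = (1 − cos 312.2°)/2 = (1 − 0.672)/2 ≈ 0.164, so 16%.

16%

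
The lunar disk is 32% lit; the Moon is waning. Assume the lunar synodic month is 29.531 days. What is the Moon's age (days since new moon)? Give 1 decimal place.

23.9 days

cos θ = 1 − 2f = 0.360, giving a principal value of 68.9°.
A waning Moon lies in 180°–360°, so θ = 360° − 68.9° = 291.1°.
That fraction of the synodic month is 291.1/360 × 29.531 d ≈ 23.88 d.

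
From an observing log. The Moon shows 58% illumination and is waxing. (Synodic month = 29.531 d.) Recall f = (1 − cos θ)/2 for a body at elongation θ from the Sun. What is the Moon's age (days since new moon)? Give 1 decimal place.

8.1 days

cos θ = 1 − 2f = -0.160, giving a principal value of 99.2°.
The Moon is waxing (0°–180°), so θ = 99.2° directly.
That fraction of the synodic month is 99.2/360 × 29.531 d ≈ 8.14 d.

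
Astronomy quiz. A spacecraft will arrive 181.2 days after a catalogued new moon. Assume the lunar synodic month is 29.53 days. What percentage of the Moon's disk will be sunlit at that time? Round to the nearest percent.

17%

181.2 d spans 6 complete synodic months (6 × 29.53 = 177.18 d) plus 4.02 d.
The Moon has covered 4.02/29.53 of its cycle, so θ ≈ 360° × 4.02/29.53 = 49.0°.
cos 49.0° = 0.656, so f = (1 − 0.656)/2 = 0.172, so 17%.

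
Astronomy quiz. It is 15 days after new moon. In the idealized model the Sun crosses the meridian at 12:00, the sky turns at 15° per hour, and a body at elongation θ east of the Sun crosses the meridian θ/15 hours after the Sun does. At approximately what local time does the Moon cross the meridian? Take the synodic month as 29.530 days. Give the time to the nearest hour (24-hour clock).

00:00

Elongation θ = 360° × 15/29.530 ≈ 182.9°.
The Moon trails the Sun by θ/15 = 182.9/15 ≈ 12.19 hours.
12:00 + 12.19 h ≈ 00:11 → 00:00 to the nearest hour.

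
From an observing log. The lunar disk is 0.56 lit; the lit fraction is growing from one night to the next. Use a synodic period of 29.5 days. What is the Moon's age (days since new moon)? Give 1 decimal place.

7.9 days

cos θ = 1 − 2f = -0.120, giving a principal value of 96.9°.
Before full moon the principal value applies: θ = 96.9°.
Age = 29.5 × 96.9°/360° ≈ 7.94 days.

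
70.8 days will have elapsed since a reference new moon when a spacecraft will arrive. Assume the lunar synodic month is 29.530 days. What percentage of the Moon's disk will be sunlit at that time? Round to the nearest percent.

70.8/29.530 = 2.398 lunations, so 2 complete cycles and 11.74 d into the next.
Phase angle: θ = 360°·(11.74 d)/(29.530 d) = 143.1°.
cos 143.1° = (-0.800), so f = (1 − (-0.800))/2 = 0.900, so 90%.

90%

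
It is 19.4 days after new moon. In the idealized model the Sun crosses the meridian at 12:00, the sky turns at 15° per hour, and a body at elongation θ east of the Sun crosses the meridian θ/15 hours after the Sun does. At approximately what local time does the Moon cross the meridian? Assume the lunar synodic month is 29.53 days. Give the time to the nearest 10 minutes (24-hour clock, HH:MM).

03:50

Elongation θ = 360° × 19.4/29.53 ≈ 236.5°.
The Moon trails the Sun by θ/15 = 236.5/15 ≈ 15.77 hours.
12:00 + 15.767 h ≈ 03:46 → 03:50 to the nearest ten minutes.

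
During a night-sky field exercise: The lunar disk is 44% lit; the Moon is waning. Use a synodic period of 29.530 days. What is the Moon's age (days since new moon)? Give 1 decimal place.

22.7 days

Invert f = (1 − cos θ)/2 to get cos θ = 1 − 2(0.44) = 0.120, hence θ₀ = arccos 0.120 = 83.1°.
Waning ⇒ past full, so θ = 360° − 83.1° = 276.9°.
Age = 29.530 × 276.9°/360° ≈ 22.71 days.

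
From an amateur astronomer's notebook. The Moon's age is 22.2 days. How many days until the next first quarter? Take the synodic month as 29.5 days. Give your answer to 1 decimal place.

14.7 days

First quarter occurs at elongation 90°, i.e. at age 29.5 × 90/360 = 7.375 d.
Already past this cycle's first quarter; the next is at 7.375 + 29.5 = 36.875 d, so 36.875 − 22.2 = 14.675 days.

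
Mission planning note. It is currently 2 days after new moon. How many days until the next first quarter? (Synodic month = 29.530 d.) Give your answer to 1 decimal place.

5.4 days

First quarter occurs at elongation 90°, i.e. at age 29.530 × 90/360 = 7.383 d.
That is 7.383 − 2 = 5.383 days ahead.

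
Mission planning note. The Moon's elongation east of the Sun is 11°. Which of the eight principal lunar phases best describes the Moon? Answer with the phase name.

new moon

11° lies in the new moon sector of the 8-phase cycle.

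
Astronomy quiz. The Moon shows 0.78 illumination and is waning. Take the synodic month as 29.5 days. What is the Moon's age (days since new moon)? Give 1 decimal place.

From f = (1 − cos θ)/2: cos θ = 1 − 2×0.78 = -0.560; arccos → 124.1°.
Waning ⇒ past full, so θ = 360° − 124.1° = 235.9°.
At 360°/29.5 d per day, 235.9° corresponds to 19.33 days.

19.3 days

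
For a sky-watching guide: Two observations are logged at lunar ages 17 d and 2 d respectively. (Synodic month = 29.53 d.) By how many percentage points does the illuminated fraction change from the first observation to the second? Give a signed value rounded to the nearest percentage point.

-90 percentage points

First observation: θ = 360°·17/29.53 = 207.2°, so f = 0.945.
Second observation: θ = 24.4°, f = 0.045.
Δf = 0.045 − 0.945 = -0.900, i.e. -90 pp.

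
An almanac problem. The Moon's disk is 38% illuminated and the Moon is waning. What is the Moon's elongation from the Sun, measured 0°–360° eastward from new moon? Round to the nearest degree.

284°

cos θ = 1 − 2f = 0.240, giving a principal value of 76.1°.
Waning ⇒ past full, so θ = 360° − 76.1° = 283.9°.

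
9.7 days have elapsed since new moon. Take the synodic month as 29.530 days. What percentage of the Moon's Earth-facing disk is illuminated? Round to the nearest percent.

The Moon has covered 9.7/29.530 of its cycle, so θ ≈ 360° × 9.7/29.530 = 118.3°.
cos 118.3° = (-0.473), so f = (1 − (-0.473))/2 = 0.737, so 74%.

74%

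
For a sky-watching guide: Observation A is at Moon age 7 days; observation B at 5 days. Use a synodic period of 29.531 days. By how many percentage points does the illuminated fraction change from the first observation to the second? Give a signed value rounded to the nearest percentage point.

-20 percentage points

θ₁ = 360° × 7/29.531 = 85.3°, f₁ = (1 − cos θ₁)/2 = 0.459.
θ₂ = 360° × 5/29.531 = 61.0°, f₂ = (1 − cos θ₂)/2 = 0.257.
Change = f₂ − f₁ = -0.202 → -20 percentage points.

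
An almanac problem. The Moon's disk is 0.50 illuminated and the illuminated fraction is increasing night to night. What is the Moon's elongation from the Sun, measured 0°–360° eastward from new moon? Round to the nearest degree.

Invert f = (1 − cos θ)/2 to get cos θ = 1 − 2(0.50) = 0.000, hence θ₀ = arccos 0.000 = 90.0°.
The Moon is waxing (0°–180°), so θ = 90.0° directly.

90°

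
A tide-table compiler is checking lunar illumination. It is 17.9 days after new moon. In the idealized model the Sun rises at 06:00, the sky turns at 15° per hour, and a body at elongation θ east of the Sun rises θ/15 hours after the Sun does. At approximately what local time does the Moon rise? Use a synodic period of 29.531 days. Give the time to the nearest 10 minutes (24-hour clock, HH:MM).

20:30

Elongation θ = 360° × 17.9/29.531 ≈ 218.2°.
The Moon trails the Sun by θ/15 = 218.2/15 ≈ 14.55 hours.
06:00 + 14.547 h ≈ 20:33 → 20:30 to the nearest ten minutes.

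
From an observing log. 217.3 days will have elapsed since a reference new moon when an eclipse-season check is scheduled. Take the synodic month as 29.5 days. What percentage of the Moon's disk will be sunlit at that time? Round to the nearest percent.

217.3 d spans 7 complete synodic months (7 × 29.5 = 206.50 d) plus 10.80 d.
Phase angle: θ = 360°·(10.80 d)/(29.5 d) = 131.8°.
Illuminated fraction = (1 − cos 131.8°)/2 = (1 − (-0.666))/2 ≈ 0.833, so 83%.

83%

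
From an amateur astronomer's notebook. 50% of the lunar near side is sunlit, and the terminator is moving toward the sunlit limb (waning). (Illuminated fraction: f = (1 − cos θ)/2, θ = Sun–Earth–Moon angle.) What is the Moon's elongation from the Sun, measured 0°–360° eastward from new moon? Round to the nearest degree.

270°

From f = (1 − cos θ)/2: cos θ = 1 − 2×0.50 = 0.000; arccos → 90.0°.
Since the Moon is past full (waning), take the reflex angle: θ = 360° − 90.0° = 270.0°.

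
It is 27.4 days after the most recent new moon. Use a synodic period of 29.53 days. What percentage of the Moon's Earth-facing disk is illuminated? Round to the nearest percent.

The Moon has covered 27.4/29.53 of its cycle, so θ ≈ 360° × 27.4/29.53 = 334.0°.
Illuminated fraction = (1 − cos 334.0°)/2 = (1 − 0.899)/2 ≈ 0.050, so 5%.

5%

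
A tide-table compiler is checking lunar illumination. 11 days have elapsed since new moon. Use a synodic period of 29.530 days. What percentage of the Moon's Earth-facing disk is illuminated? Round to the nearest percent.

The Moon has covered 11/29.530 of its cycle, so θ ≈ 360° × 11/29.530 = 134.1°.
With cos θ = (-0.696), the lit fraction is (1 − (-0.696))/2 ≈ 0.848, so 85%.

85%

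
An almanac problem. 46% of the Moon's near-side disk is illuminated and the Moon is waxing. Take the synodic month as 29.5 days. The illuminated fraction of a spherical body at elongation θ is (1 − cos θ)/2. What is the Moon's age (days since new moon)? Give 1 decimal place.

Invert f = (1 − cos θ)/2 to get cos θ = 1 − 2(0.46) = 0.080, hence θ₀ = arccos 0.080 = 85.4°.
The Moon is waxing (0°–180°), so θ = 85.4° directly.
At 360°/29.5 d per day, 85.4° corresponds to 7.00 days.

7.0 days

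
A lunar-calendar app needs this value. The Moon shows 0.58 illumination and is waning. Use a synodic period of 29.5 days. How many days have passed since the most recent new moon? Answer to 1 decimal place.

21.4 days

Invert f = (1 − cos θ)/2 to get cos θ = 1 − 2(0.58) = -0.160, hence θ₀ = arccos -0.160 = 99.2°.
A waning Moon lies in 180°–360°, so θ = 360° − 99.2° = 260.8°.
At 360°/29.5 d per day, 260.8° corresponds to 21.37 days.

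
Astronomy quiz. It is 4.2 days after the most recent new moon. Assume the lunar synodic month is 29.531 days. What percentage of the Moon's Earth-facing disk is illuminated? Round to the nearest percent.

The Moon has covered 4.2/29.531 of its cycle, so θ ≈ 360° × 4.2/29.531 = 51.2°.
cos 51.2° = 0.627, so f = (1 − 0.627)/2 = 0.187, so 19%.

19%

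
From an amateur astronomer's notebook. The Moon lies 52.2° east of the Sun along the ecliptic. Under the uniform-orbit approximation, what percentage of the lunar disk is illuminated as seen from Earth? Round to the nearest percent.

19%

Half-versine of 52.2°: (1 − 0.613)/2 = 0.194, i.e. 19%.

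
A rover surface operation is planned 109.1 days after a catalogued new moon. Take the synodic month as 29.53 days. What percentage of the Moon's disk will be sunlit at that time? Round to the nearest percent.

67%

Reduce mod P: 109.1 − 3×29.53 = 20.51 d into the current lunation.
Elongation θ = 360° × 20.51/29.53 ≈ 250.0°.
cos 250.0° = (-0.341), so f = (1 − (-0.341))/2 = 0.671, so 67%.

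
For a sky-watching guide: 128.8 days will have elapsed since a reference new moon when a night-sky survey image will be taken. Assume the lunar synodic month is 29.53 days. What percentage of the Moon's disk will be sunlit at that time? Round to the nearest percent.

82%

128.8/29.53 = 4.362 lunations, so 4 complete cycles and 10.68 d into the next.
The Moon has covered 10.68/29.53 of its cycle, so θ ≈ 360° × 10.68/29.53 = 130.2°.
cos 130.2° = (-0.645), so f = (1 − (-0.645))/2 = 0.823, so 82%.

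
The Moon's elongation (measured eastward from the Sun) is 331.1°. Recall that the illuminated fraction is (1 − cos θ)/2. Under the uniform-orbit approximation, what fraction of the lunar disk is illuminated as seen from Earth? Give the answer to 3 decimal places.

cos 331.1° = 0.875, so f = (1 − 0.875)/2 = 0.062.

0.062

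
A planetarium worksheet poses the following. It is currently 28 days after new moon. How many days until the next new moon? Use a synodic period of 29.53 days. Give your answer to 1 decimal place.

1.5 days

One full lunation from the last new moon is 29.53 d; remaining = 29.53 − 28 = 1.530 d.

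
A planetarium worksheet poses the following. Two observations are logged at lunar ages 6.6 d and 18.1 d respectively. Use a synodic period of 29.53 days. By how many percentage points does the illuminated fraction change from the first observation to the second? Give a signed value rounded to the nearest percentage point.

θ₁ = 360° × 6.6/29.53 = 80.5°, f₁ = (1 − cos θ₁)/2 = 0.417.
θ₂ = 360° × 18.1/29.53 = 220.7°, f₂ = (1 − cos θ₂)/2 = 0.879.
Change = f₂ − f₁ = +0.462 → +46 percentage points.

+46 percentage points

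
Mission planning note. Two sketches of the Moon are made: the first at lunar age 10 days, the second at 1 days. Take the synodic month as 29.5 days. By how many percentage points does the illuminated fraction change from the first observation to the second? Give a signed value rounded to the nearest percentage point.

-75 percentage points

θ₁ = 360° × 10/29.5 = 122.0°, f₁ = (1 − cos θ₁)/2 = 0.765.
θ₂ = 360° × 1/29.5 = 12.2°, f₂ = (1 − cos θ₂)/2 = 0.011.
Change = f₂ − f₁ = -0.754 → -75 percentage points.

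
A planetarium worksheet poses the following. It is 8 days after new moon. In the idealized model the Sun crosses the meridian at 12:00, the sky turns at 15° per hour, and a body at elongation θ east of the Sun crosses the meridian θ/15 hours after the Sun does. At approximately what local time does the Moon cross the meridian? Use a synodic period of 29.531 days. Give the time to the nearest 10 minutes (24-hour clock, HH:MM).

Elongation θ = 360° × 8/29.531 ≈ 97.5°.
At 15° of sky rotation per hour, 97.5° corresponds to a 6.50 h lag.
12:00 + 6.502 h ≈ 18:30 → 18:30 to the nearest ten minutes.

18:30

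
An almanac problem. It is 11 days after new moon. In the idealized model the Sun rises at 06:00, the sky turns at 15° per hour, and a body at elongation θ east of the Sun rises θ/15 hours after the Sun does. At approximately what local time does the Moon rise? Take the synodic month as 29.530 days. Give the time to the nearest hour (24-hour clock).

Elongation θ = 360° × 11/29.530 ≈ 134.1°.
At 15° of sky rotation per hour, 134.1° corresponds to a 8.94 h lag.
06:00 + 8.94 h ≈ 14:56 → 15:00 to the nearest hour.

15:00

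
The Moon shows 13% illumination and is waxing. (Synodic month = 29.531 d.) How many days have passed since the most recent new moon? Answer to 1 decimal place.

3.5 days

From f = (1 − cos θ)/2: cos θ = 1 − 2×0.13 = 0.740; arccos → 42.3°.
The Moon is waxing (0°–180°), so θ = 42.3° directly.
Age = 29.531 × 42.3°/360° ≈ 3.47 days.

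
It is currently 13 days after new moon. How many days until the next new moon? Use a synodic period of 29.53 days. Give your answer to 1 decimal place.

One full lunation from the last new moon is 29.53 d; remaining = 29.53 − 13 = 16.530 d.

16.5 days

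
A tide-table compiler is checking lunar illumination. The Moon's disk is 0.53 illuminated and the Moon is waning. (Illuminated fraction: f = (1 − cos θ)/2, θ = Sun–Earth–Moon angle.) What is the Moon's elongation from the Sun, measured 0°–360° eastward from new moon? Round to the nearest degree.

Invert f = (1 − cos θ)/2 to get cos θ = 1 − 2(0.53) = -0.060, hence θ₀ = arccos -0.060 = 93.4°.
A waning Moon lies in 180°–360°, so θ = 360° − 93.4° = 266.6°.

267°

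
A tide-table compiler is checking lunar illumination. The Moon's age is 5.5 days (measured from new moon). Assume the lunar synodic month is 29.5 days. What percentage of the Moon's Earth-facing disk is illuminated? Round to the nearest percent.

31%

The Moon has covered 5.5/29.5 of its cycle, so θ ≈ 360° × 5.5/29.5 = 67.1°.
Illuminated fraction = (1 − cos 67.1°)/2 = (1 − 0.389)/2 ≈ 0.306, so 31%.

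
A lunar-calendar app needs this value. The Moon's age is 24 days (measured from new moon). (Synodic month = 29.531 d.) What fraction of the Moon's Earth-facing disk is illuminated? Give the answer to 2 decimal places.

Elongation θ = 360° × 24/29.531 ≈ 292.6°.
With cos θ = 0.384, the lit fraction is (1 − 0.384)/2 ≈ 0.308.

0.31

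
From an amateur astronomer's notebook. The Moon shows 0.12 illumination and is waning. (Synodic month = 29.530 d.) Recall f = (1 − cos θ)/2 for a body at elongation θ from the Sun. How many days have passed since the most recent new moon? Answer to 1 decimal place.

Invert f = (1 − cos θ)/2 to get cos θ = 1 − 2(0.12) = 0.760, hence θ₀ = arccos 0.760 = 40.5°.
Waning ⇒ past full, so θ = 360° − 40.5° = 319.5°.
At 360°/29.530 d per day, 319.5° corresponds to 26.20 days.

26.2 days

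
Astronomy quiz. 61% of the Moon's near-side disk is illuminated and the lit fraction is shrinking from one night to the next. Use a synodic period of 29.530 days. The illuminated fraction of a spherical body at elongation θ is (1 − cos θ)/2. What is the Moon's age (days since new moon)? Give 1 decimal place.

21.1 days

Invert f = (1 − cos θ)/2 to get cos θ = 1 − 2(0.61) = -0.220, hence θ₀ = arccos -0.220 = 102.7°.
Since the Moon is past full (waning), take the reflex angle: θ = 360° − 102.7° = 257.3°.
At 360°/29.530 d per day, 257.3° corresponds to 21.11 days.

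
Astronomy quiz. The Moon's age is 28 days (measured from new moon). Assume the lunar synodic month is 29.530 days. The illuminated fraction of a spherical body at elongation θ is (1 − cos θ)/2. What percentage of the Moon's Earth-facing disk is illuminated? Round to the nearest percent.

Phase angle: θ = 360°·(28 d)/(29.530 d) = 341.3°.
cos 341.3° = 0.947, so f = (1 − 0.947)/2 = 0.026, so 3%.

3%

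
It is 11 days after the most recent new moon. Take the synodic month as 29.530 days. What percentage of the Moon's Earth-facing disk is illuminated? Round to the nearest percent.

85%

The Moon has covered 11/29.530 of its cycle, so θ ≈ 360° × 11/29.530 = 134.1°.
cos 134.1° = (-0.696), so f = (1 − (-0.696))/2 = 0.848, so 85%.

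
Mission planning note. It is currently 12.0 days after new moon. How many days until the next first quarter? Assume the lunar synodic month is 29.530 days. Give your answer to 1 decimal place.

24.9 days

First quarter occurs at elongation 90°, i.e. at age 29.530 × 90/360 = 7.383 d.
Already past this cycle's first quarter; the next is at 7.383 + 29.530 = 36.913 d, so 36.913 − 12.0 = 24.913 days.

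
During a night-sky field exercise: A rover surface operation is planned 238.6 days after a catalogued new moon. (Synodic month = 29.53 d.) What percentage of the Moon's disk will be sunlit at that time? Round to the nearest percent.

238.6 d spans 8 complete synodic months (8 × 29.53 = 236.24 d) plus 2.36 d.
The Moon has covered 2.36/29.53 of its cycle, so θ ≈ 360° × 2.36/29.53 = 28.8°.
Illuminated fraction = (1 − cos 28.8°)/2 = (1 − 0.877)/2 ≈ 0.062, so 6%.

6%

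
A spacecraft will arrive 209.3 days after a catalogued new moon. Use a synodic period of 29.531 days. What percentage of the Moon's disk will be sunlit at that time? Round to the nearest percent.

7%

209.3/29.531 = 7.087 lunations, so 7 complete cycles and 2.58 d into the next.
Phase angle: θ = 360°·(2.58 d)/(29.531 d) = 31.5°.
Illuminated fraction = (1 − cos 31.5°)/2 = (1 − 0.853)/2 ≈ 0.074, so 7%.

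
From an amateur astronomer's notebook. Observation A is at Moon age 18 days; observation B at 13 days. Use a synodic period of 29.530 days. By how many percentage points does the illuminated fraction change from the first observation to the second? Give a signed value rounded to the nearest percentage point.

+8 pp

First observation: θ = 360°·18/29.530 = 219.4°, so f = 0.886.
Second observation: θ = 158.5°, f = 0.965.
Δf = 0.965 − 0.886 = +0.079, i.e. +8 pp.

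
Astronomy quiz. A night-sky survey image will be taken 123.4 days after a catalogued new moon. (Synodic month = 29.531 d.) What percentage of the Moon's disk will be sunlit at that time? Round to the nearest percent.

123.4/29.531 = 4.179 lunations, so 4 complete cycles and 5.28 d into the next.
Elongation θ = 360° × 5.28/29.531 ≈ 64.3°.
cos 64.3° = 0.433, so f = (1 − 0.433)/2 = 0.283, so 28%.

28%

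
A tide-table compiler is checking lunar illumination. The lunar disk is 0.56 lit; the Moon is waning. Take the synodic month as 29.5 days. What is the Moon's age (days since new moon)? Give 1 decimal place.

Invert f = (1 − cos θ)/2 to get cos θ = 1 − 2(0.56) = -0.120, hence θ₀ = arccos -0.120 = 96.9°.
A waning Moon lies in 180°–360°, so θ = 360° − 96.9° = 263.1°.
That fraction of the synodic month is 263.1/360 × 29.5 d ≈ 21.56 d.

21.6 days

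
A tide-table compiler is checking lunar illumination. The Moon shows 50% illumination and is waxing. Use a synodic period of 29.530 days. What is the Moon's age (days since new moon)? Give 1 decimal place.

7.4 days

Invert f = (1 − cos θ)/2 to get cos θ = 1 − 2(0.50) = 0.000, hence θ₀ = arccos 0.000 = 90.0°.
Waxing ⇒ before full, so θ = 90.0°.
Age = 29.530 × 90.0°/360° ≈ 7.38 days.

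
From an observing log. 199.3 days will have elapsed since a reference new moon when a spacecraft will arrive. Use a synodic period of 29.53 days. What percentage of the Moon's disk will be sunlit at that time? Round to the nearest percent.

199.3 d spans 6 complete synodic months (6 × 29.53 = 177.18 d) plus 22.12 d.
Elongation θ = 360° × 22.12/29.53 ≈ 269.7°.
cos 269.7° = (-0.006), so f = (1 − (-0.006))/2 = 0.503, so 50%.

50%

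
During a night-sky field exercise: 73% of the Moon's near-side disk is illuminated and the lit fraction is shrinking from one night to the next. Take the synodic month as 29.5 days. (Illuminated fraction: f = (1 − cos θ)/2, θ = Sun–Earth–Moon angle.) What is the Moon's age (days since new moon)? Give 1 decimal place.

19.9 days

Invert f = (1 − cos θ)/2 to get cos θ = 1 − 2(0.73) = -0.460, hence θ₀ = arccos -0.460 = 117.4°.
Waning ⇒ past full, so θ = 360° − 117.4° = 242.6°.
That fraction of the synodic month is 242.6/360 × 29.5 d ≈ 19.88 d.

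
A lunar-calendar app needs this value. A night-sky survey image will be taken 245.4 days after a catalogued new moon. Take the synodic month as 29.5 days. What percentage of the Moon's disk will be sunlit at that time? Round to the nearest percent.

71%

Reduce mod P: 245.4 − 8×29.5 = 9.40 d into the current lunation.
Phase angle: θ = 360°·(9.40 d)/(29.5 d) = 114.7°.
Illuminated fraction = (1 − cos 114.7°)/2 = (1 − (-0.418))/2 ≈ 0.709, so 71%.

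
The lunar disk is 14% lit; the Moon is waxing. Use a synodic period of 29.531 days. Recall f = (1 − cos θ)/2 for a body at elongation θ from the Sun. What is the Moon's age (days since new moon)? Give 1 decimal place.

3.6 days

cos θ = 1 − 2f = 0.720, giving a principal value of 43.9°.
Before full moon the principal value applies: θ = 43.9°.
At 360°/29.531 d per day, 43.9° corresponds to 3.60 days.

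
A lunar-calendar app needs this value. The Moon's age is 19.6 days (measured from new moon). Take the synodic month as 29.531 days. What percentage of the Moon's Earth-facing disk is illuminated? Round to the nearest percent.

Phase angle: θ = 360°·(19.6 d)/(29.531 d) = 238.9°.
With cos θ = (-0.516), the lit fraction is (1 − (-0.516))/2 ≈ 0.758, so 76%.

76%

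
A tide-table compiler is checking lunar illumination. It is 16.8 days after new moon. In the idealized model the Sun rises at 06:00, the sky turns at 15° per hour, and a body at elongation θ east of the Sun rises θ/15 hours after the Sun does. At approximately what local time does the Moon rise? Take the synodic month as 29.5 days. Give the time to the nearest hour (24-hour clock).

Elongation θ = 360° × 16.8/29.5 ≈ 205.0°.
Delay after the Sun = 205.0° / (15°/h) ≈ 13.67 h.
06:00 + 13.67 h ≈ 19:40 → 20:00 to the nearest hour.

20:00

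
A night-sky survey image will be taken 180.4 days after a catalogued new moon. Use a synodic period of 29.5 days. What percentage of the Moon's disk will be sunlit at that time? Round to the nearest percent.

180.4/29.5 = 6.115 lunations, so 6 complete cycles and 3.40 d into the next.
Phase angle: θ = 360°·(3.40 d)/(29.5 d) = 41.5°.
With cos θ = 0.749, the lit fraction is (1 − 0.749)/2 ≈ 0.125, so 13%.

13%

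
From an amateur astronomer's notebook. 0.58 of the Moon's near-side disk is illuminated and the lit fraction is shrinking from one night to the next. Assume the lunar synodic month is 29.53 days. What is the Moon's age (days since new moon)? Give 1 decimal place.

21.4 days

From f = (1 − cos θ)/2: cos θ = 1 − 2×0.58 = -0.160; arccos → 99.2°.
Since the Moon is past full (waning), take the reflex angle: θ = 360° − 99.2° = 260.8°.
That fraction of the synodic month is 260.8/360 × 29.53 d ≈ 21.39 d.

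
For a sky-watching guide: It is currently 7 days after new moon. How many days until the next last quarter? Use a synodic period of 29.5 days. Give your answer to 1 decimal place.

15.1 days

Last quarter occurs at elongation 270°, i.e. at age 29.5 × 270/360 = 22.125 d.
That is 22.125 − 7 = 15.125 days ahead.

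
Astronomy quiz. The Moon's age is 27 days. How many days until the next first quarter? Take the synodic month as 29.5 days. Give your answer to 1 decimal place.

9.9 days

First quarter occurs at elongation 90°, i.e. at age 29.5 × 90/360 = 7.375 d.
Already past this cycle's first quarter; the next is at 7.375 + 29.5 = 36.875 d, so 36.875 − 27 = 9.875 days.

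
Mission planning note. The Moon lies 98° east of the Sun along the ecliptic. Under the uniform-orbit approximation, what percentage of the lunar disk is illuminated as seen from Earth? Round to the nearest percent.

57%

f = (1 − cos 98°)/2 = (1 − (-0.139))/2 ≈ 0.570, i.e. 57%.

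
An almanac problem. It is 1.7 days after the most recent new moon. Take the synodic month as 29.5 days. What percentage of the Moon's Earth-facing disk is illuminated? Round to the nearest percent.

The Moon has covered 1.7/29.5 of its cycle, so θ ≈ 360° × 1.7/29.5 = 20.7°.
cos 20.7° = 0.935, so f = (1 − 0.935)/2 = 0.032, so 3%.

3%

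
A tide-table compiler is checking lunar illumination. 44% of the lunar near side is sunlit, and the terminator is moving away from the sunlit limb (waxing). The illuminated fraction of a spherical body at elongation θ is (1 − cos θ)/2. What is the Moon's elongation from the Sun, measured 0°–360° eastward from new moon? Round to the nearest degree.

83°

From f = (1 − cos θ)/2: cos θ = 1 − 2×0.44 = 0.120; arccos → 83.1°.
Waxing ⇒ before full, so θ = 83.1°.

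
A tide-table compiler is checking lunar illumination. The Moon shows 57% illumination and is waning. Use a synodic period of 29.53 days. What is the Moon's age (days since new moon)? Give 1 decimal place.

21.5 days

From f = (1 − cos θ)/2: cos θ = 1 − 2×0.57 = -0.140; arccos → 98.0°.
A waning Moon lies in 180°–360°, so θ = 360° − 98.0° = 262.0°.
At 360°/29.53 d per day, 262.0° corresponds to 21.49 days.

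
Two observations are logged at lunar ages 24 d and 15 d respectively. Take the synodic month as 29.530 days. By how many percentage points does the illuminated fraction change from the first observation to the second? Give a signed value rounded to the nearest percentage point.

θ₁ = 360° × 24/29.530 = 292.6°, f₁ = (1 − cos θ₁)/2 = 0.308.
θ₂ = 360° × 15/29.530 = 182.9°, f₂ = (1 − cos θ₂)/2 = 0.999.
Change = f₂ − f₁ = +0.691 → +69 percentage points.

+69 pp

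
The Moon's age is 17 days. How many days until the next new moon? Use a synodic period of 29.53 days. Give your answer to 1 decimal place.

12.5 days

The next new moon completes the synodic month: 29.53 − 17 = 12.530 days.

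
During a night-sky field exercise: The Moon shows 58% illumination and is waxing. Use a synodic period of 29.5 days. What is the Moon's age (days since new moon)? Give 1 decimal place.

8.1 days

cos θ = 1 − 2f = -0.160, giving a principal value of 99.2°.
Waxing ⇒ before full, so θ = 99.2°.
At 360°/29.5 d per day, 99.2° corresponds to 8.13 days.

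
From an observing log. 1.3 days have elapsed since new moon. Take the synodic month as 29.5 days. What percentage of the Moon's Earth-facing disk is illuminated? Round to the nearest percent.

The Moon has covered 1.3/29.5 of its cycle, so θ ≈ 360° × 1.3/29.5 = 15.9°.
Illuminated fraction = (1 − cos 15.9°)/2 = (1 − 0.962)/2 ≈ 0.019, so 2%.

2%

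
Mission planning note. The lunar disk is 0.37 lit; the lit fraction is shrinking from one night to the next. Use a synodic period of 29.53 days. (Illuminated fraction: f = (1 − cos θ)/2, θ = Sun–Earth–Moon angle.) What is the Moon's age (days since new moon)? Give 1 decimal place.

23.4 days

Invert f = (1 − cos θ)/2 to get cos θ = 1 − 2(0.37) = 0.260, hence θ₀ = arccos 0.260 = 74.9°.
A waning Moon lies in 180°–360°, so θ = 360° − 74.9° = 285.1°.
Age = 29.53 × 285.1°/360° ≈ 23.38 days.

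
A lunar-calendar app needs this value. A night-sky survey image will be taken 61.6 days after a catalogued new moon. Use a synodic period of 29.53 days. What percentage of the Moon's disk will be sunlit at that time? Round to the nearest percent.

61.6/29.53 = 2.086 lunations, so 2 complete cycles and 2.54 d into the next.
Elongation θ = 360° × 2.54/29.53 ≈ 31.0°.
With cos θ = 0.857, the lit fraction is (1 − 0.857)/2 ≈ 0.071, so 7%.

7%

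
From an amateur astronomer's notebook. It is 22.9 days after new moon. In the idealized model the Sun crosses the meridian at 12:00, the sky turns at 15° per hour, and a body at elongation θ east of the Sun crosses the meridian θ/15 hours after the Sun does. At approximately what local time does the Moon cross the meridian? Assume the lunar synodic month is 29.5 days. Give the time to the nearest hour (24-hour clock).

07:00

Elongation θ = 360° × 22.9/29.5 ≈ 279.5°.
At 15° of sky rotation per hour, 279.5° corresponds to a 18.63 h lag.
12:00 + 18.63 h ≈ 06:38 → 07:00 to the nearest hour.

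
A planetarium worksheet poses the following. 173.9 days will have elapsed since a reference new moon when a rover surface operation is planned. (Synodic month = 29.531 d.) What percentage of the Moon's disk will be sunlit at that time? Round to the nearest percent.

12%

173.9 d spans 5 complete synodic months (5 × 29.531 = 147.66 d) plus 26.25 d.
Elongation θ = 360° × 26.25/29.531 ≈ 319.9°.
cos 319.9° = 0.765, so f = (1 − 0.765)/2 = 0.117, so 12%.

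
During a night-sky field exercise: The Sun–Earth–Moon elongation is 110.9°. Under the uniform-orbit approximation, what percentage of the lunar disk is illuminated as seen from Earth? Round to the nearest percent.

68%

cos 110.9° = (-0.357), so f = (1 − (-0.357))/2 = 0.678, i.e. 68%.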